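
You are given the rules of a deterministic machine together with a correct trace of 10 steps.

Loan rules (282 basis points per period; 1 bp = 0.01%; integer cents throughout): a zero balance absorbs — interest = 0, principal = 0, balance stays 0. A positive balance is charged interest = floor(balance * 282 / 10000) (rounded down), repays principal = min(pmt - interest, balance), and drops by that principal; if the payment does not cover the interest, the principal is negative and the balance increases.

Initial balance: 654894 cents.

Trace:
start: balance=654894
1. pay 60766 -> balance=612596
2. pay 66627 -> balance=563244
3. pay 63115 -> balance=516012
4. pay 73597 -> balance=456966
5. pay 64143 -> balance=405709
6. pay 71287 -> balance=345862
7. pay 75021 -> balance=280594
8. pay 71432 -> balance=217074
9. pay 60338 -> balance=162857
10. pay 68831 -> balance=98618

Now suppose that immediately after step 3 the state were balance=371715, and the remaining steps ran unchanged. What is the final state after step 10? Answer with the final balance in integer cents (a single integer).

state after step 3 := balance=371715
4. pay 73597 -> balance=308600
5. pay 64143 -> balance=253159
6. pay 71287 -> balance=189011
7. pay 75021 -> balance=119320
8. pay 71432 -> balance=51252
9. pay 60338 -> balance=0
10. pay 68831 -> balance=0

0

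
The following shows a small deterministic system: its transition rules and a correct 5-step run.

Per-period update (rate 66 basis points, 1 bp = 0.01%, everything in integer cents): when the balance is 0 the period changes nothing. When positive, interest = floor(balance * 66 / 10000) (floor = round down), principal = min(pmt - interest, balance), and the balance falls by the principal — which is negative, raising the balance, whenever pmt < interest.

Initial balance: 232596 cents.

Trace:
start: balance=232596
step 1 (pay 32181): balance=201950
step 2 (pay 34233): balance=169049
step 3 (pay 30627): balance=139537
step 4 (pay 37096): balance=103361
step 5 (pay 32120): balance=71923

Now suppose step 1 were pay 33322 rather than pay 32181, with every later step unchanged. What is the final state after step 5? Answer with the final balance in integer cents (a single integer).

70753

(re-executing from step 1 with the substitution; state before step 1: balance=232596)
step 1 (pay 33322): balance=200809
step 2 (pay 34233): balance=167901
step 3 (pay 30627): balance=138382
step 4 (pay 37096): balance=102199
step 5 (pay 32120): balance=70753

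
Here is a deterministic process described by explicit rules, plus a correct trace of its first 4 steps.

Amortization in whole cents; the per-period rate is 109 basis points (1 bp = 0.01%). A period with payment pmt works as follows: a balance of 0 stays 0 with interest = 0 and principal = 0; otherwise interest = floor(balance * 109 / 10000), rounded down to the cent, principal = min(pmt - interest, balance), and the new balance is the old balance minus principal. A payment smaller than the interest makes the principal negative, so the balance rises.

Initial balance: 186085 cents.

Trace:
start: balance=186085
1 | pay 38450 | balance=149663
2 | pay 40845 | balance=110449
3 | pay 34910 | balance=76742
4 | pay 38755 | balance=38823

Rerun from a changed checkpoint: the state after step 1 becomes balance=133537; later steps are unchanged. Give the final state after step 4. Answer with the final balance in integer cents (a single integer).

22164

state after step 1 := balance=133537
2 | pay 40845 | balance=94147
3 | pay 34910 | balance=60263
4 | pay 38755 | balance=22164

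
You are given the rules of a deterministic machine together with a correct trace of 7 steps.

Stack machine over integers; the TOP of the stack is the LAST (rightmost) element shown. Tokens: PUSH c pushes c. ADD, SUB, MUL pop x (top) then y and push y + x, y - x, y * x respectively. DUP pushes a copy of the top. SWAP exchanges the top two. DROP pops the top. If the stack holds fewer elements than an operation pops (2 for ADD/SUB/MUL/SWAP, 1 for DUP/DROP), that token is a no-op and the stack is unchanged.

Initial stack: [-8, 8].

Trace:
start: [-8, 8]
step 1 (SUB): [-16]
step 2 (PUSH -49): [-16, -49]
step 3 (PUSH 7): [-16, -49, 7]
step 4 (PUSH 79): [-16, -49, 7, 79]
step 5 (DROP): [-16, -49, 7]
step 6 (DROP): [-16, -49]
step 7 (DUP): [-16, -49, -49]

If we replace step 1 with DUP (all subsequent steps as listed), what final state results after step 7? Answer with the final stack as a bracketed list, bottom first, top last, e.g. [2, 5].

[-8, 8, 8, -49, -49]

(re-executing from step 1 with the substitution; state before step 1: [-8, 8])
step 1 (DUP): [-8, 8, 8]
step 2 (PUSH -49): [-8, 8, 8, -49]
step 3 (PUSH 7): [-8, 8, 8, -49, 7]
step 4 (PUSH 79): [-8, 8, 8, -49, 7, 79]
step 5 (DROP): [-8, 8, 8, -49, 7]
step 6 (DROP): [-8, 8, 8, -49]
step 7 (DUP): [-8, 8, 8, -49, -49]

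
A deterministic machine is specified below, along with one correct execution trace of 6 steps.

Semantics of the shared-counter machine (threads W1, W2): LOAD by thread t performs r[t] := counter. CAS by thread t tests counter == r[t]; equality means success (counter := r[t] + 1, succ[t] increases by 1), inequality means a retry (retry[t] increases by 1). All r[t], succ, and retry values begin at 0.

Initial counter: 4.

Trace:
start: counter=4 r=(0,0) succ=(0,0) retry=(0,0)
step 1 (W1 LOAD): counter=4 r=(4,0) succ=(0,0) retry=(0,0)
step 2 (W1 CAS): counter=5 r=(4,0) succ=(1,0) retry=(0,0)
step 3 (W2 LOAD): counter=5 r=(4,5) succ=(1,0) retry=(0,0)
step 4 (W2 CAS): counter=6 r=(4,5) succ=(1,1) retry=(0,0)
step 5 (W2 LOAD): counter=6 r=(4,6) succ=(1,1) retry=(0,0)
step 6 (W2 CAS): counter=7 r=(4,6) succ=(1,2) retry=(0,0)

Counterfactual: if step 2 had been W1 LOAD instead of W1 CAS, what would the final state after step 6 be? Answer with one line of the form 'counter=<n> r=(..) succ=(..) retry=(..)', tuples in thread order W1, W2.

counter=6 r=(4,5) succ=(0,2) retry=(0,0)

(re-executing from step 2 with the substitution; state before step 2: counter=4 r=(4,0) succ=(0,0) retry=(0,0))
step 2 (W1 LOAD): counter=4 r=(4,0) succ=(0,0) retry=(0,0)
step 3 (W2 LOAD): counter=4 r=(4,4) succ=(0,0) retry=(0,0)
step 4 (W2 CAS): counter=5 r=(4,4) succ=(0,1) retry=(0,0)
step 5 (W2 LOAD): counter=5 r=(4,5) succ=(0,1) retry=(0,0)
step 6 (W2 CAS): counter=6 r=(4,5) succ=(0,2) retry=(0,0)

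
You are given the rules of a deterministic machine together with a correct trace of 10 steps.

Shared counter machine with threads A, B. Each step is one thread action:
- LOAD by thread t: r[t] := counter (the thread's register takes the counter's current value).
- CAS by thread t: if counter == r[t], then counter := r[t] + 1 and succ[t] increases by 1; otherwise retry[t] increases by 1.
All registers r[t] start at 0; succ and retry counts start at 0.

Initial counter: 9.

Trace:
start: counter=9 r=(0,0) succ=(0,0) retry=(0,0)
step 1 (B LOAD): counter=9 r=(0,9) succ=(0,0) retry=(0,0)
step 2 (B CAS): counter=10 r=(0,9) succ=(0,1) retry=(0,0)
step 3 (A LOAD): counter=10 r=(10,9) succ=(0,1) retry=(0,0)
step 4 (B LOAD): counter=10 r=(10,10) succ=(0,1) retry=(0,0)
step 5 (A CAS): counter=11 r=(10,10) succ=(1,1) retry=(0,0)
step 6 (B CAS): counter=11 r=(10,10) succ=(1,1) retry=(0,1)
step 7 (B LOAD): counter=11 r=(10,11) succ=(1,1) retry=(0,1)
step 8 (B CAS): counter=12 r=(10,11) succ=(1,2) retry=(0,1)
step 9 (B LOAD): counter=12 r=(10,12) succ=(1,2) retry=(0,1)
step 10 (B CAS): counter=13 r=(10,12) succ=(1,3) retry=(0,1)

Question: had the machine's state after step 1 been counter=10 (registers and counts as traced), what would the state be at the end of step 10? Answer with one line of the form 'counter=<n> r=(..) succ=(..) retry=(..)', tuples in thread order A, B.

counter=13 r=(10,12) succ=(1,2) retry=(0,2)

state after step 1 := counter=10 r=(0,9) succ=(0,0) retry=(0,0)
step 2 (B CAS): counter=10 r=(0,9) succ=(0,0) retry=(0,1)
step 3 (A LOAD): counter=10 r=(10,9) succ=(0,0) retry=(0,1)
step 4 (B LOAD): counter=10 r=(10,10) succ=(0,0) retry=(0,1)
step 5 (A CAS): counter=11 r=(10,10) succ=(1,0) retry=(0,1)
step 6 (B CAS): counter=11 r=(10,10) succ=(1,0) retry=(0,2)
step 7 (B LOAD): counter=11 r=(10,11) succ=(1,0) retry=(0,2)
step 8 (B CAS): counter=12 r=(10,11) succ=(1,1) retry=(0,2)
step 9 (B LOAD): counter=12 r=(10,12) succ=(1,1) retry=(0,2)
step 10 (B CAS): counter=13 r=(10,12) succ=(1,2) retry=(0,2)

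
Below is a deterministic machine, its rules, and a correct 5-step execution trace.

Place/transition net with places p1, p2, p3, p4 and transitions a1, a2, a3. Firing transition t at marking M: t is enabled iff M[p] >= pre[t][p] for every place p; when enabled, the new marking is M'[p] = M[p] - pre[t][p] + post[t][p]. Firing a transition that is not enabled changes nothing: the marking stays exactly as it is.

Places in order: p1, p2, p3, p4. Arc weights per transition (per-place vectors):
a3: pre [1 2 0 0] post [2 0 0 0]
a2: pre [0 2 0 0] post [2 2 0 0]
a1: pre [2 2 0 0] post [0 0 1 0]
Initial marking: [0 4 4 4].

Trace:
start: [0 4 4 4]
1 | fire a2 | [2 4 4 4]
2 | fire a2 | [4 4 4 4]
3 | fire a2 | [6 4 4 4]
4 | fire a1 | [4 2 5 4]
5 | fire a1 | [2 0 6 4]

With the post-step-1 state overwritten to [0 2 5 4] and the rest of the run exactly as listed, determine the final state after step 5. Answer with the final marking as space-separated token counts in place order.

2 0 6 4

state after step 1 := [0 2 5 4]
2 | fire a2 | [2 2 5 4]
3 | fire a2 | [4 2 5 4]
4 | fire a1 | [2 0 6 4]
5 | fire a1 | [2 0 6 4]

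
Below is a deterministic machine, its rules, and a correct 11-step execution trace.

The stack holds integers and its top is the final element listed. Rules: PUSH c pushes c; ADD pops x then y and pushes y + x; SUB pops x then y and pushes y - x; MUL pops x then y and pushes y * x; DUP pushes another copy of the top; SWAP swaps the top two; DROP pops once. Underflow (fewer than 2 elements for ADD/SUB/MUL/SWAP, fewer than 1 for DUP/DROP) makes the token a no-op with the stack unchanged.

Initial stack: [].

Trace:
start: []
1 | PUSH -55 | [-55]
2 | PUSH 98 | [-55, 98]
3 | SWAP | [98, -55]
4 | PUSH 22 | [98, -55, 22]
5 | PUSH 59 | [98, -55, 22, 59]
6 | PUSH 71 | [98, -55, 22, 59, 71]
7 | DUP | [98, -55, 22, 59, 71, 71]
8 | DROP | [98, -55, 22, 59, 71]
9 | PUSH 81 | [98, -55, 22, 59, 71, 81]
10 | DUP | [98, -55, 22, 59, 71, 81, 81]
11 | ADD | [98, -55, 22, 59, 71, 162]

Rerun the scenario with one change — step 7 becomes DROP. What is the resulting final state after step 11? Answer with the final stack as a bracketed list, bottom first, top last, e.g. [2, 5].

[98, -55, 22, 162]

(re-executing from step 7 with the substitution; state before step 7: [98, -55, 22, 59, 71])
7 | DROP | [98, -55, 22, 59]
8 | DROP | [98, -55, 22]
9 | PUSH 81 | [98, -55, 22, 81]
10 | DUP | [98, -55, 22, 81, 81]
11 | ADD | [98, -55, 22, 162]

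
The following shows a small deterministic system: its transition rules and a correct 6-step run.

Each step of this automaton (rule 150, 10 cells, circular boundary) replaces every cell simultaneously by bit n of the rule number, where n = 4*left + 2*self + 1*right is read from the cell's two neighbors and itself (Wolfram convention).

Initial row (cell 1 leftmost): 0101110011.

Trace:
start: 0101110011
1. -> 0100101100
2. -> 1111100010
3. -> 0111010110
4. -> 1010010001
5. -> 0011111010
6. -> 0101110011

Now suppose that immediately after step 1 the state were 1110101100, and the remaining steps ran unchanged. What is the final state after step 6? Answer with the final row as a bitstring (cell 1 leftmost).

1111000101

state after step 1 := 1110101100
2. -> 0100100011
3. -> 0111110100
4. -> 1011100110
5. -> 1001011000
6. -> 1111000101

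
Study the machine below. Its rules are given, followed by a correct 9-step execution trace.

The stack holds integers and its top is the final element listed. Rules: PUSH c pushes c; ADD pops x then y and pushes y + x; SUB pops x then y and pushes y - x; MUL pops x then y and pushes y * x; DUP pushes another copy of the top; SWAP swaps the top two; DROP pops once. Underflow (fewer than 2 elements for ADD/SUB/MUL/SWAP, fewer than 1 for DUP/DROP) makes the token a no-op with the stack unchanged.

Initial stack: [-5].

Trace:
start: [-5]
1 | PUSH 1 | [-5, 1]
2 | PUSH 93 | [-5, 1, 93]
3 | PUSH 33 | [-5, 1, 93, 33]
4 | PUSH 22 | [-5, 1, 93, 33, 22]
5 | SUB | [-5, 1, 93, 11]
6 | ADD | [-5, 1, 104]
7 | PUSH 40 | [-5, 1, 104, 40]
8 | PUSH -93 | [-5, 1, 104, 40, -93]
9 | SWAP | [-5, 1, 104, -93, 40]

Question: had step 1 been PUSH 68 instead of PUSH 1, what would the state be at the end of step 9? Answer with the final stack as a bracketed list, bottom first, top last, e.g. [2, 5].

[-5, 68, 104, -93, 40]

(re-executing from step 1 with the substitution; state before step 1: [-5])
1 | PUSH 68 | [-5, 68]
2 | PUSH 93 | [-5, 68, 93]
3 | PUSH 33 | [-5, 68, 93, 33]
4 | PUSH 22 | [-5, 68, 93, 33, 22]
5 | SUB | [-5, 68, 93, 11]
6 | ADD | [-5, 68, 104]
7 | PUSH 40 | [-5, 68, 104, 40]
8 | PUSH -93 | [-5, 68, 104, 40, -93]
9 | SWAP | [-5, 68, 104, -93, 40]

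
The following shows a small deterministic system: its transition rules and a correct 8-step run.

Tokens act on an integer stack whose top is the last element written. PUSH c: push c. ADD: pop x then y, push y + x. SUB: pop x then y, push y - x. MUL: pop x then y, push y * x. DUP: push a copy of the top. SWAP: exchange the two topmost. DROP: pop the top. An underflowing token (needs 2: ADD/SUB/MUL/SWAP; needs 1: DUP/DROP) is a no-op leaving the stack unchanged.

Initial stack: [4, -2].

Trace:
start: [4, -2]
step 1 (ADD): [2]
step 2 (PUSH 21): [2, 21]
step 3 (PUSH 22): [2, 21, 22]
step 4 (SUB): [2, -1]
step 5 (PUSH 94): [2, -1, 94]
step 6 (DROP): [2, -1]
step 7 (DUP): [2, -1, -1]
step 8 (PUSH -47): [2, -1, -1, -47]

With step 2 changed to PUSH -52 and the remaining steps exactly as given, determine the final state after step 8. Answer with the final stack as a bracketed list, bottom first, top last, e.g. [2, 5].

[2, -74, -74, -47]

(re-executing from step 2 with the substitution; state before step 2: [2])
step 2 (PUSH -52): [2, -52]
step 3 (PUSH 22): [2, -52, 22]
step 4 (SUB): [2, -74]
step 5 (PUSH 94): [2, -74, 94]
step 6 (DROP): [2, -74]
step 7 (DUP): [2, -74, -74]
step 8 (PUSH -47): [2, -74, -74, -47]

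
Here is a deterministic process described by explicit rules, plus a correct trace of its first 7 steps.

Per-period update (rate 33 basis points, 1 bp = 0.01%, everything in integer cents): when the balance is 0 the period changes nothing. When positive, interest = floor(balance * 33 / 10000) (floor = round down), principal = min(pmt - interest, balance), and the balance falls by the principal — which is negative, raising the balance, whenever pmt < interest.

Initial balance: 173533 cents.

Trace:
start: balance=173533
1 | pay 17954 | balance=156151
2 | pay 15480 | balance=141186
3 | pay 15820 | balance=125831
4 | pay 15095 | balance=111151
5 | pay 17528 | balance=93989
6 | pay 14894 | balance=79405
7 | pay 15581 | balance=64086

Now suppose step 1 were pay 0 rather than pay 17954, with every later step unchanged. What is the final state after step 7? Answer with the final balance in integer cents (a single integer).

82398

(re-executing from step 1 with the substitution; state before step 1: balance=173533)
1 | pay 0 | balance=174105
2 | pay 15480 | balance=159199
3 | pay 15820 | balance=143904
4 | pay 15095 | balance=129283
5 | pay 17528 | balance=112181
6 | pay 14894 | balance=97657
7 | pay 15581 | balance=82398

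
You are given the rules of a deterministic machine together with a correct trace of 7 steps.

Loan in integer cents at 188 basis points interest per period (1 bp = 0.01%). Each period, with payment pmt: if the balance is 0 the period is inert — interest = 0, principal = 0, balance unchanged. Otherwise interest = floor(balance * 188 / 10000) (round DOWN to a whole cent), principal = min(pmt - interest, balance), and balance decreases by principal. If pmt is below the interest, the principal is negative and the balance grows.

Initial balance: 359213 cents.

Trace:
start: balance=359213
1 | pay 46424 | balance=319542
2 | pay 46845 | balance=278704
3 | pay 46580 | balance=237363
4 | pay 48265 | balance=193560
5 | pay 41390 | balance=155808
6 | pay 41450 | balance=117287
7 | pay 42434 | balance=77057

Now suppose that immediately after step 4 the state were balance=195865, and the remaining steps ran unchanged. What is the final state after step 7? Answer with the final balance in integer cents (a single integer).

79495

state after step 4 := balance=195865
5 | pay 41390 | balance=158157
6 | pay 41450 | balance=119680
7 | pay 42434 | balance=79495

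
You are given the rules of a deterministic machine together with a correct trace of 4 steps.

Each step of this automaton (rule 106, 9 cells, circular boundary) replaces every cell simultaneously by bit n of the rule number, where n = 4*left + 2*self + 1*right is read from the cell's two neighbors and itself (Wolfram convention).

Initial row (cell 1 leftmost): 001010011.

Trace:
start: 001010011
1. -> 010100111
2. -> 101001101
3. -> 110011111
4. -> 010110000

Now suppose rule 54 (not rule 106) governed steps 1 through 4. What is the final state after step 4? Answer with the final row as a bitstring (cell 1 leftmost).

(re-executing steps 1..4 under rule 54; state before step 1: 001010011)
1. -> 111111100
2. -> 000000011
3. -> 100000100
4. -> 110001111

110001111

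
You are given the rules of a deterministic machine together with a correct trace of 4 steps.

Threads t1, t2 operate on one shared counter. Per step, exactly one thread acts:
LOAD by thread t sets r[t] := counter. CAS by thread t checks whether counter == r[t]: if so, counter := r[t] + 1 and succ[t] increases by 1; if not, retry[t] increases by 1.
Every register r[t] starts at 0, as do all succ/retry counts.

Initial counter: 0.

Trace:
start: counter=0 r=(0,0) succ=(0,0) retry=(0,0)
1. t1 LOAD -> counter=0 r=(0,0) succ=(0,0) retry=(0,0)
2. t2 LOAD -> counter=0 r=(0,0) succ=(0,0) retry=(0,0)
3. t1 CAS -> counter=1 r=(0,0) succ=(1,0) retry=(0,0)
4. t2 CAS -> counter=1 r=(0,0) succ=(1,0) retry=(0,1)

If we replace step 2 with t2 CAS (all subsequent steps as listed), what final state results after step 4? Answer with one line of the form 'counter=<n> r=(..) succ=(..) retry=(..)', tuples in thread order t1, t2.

counter=1 r=(0,0) succ=(0,1) retry=(1,1)

(re-executing from step 2 with the substitution; state before step 2: counter=0 r=(0,0) succ=(0,0) retry=(0,0))
2. t2 CAS -> counter=1 r=(0,0) succ=(0,1) retry=(0,0)
3. t1 CAS -> counter=1 r=(0,0) succ=(0,1) retry=(1,0)
4. t2 CAS -> counter=1 r=(0,0) succ=(0,1) retry=(1,1)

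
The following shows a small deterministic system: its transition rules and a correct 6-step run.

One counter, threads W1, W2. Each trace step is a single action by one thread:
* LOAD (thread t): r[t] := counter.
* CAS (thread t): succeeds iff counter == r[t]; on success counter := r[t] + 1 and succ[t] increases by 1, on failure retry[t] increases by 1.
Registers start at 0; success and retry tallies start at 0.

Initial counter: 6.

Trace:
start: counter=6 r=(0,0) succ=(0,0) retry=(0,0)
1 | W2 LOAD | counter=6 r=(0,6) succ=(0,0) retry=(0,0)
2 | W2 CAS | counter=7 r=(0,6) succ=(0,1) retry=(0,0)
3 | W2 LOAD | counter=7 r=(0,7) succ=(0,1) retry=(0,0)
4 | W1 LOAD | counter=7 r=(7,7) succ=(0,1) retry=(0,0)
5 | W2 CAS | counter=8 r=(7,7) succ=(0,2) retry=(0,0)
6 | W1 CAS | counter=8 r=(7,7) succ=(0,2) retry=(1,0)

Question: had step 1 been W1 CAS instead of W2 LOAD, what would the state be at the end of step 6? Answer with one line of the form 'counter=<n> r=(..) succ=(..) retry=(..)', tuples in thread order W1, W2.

counter=7 r=(6,6) succ=(0,1) retry=(2,1)

(re-executing from step 1 with the substitution; state before step 1: counter=6 r=(0,0) succ=(0,0) retry=(0,0))
1 | W1 CAS | counter=6 r=(0,0) succ=(0,0) retry=(1,0)
2 | W2 CAS | counter=6 r=(0,0) succ=(0,0) retry=(1,1)
3 | W2 LOAD | counter=6 r=(0,6) succ=(0,0) retry=(1,1)
4 | W1 LOAD | counter=6 r=(6,6) succ=(0,0) retry=(1,1)
5 | W2 CAS | counter=7 r=(6,6) succ=(0,1) retry=(1,1)
6 | W1 CAS | counter=7 r=(6,6) succ=(0,1) retry=(2,1)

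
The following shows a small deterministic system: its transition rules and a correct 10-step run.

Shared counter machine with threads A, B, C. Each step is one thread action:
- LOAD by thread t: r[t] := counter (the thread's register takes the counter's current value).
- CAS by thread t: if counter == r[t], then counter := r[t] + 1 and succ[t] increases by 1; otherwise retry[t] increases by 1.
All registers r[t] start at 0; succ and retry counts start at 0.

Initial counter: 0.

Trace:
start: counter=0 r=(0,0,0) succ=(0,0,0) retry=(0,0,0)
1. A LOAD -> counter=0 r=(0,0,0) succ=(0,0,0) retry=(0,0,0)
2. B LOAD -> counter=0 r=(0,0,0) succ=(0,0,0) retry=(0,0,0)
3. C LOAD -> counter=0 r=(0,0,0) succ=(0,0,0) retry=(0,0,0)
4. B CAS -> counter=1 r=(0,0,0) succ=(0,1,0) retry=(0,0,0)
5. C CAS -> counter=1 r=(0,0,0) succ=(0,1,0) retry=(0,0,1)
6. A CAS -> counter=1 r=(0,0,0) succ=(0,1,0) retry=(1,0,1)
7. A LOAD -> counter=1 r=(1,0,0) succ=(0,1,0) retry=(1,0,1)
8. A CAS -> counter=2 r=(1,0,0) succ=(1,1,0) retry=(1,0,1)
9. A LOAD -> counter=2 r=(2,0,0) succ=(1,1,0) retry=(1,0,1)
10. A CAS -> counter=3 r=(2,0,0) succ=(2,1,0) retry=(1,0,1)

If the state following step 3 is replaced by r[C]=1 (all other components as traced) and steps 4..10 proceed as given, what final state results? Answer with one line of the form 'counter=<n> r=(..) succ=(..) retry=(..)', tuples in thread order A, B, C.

counter=4 r=(3,0,1) succ=(2,1,1) retry=(1,0,0)

state after step 3 := counter=0 r=(0,0,1) succ=(0,0,0) retry=(0,0,0)
4. B CAS -> counter=1 r=(0,0,1) succ=(0,1,0) retry=(0,0,0)
5. C CAS -> counter=2 r=(0,0,1) succ=(0,1,1) retry=(0,0,0)
6. A CAS -> counter=2 r=(0,0,1) succ=(0,1,1) retry=(1,0,0)
7. A LOAD -> counter=2 r=(2,0,1) succ=(0,1,1) retry=(1,0,0)
8. A CAS -> counter=3 r=(2,0,1) succ=(1,1,1) retry=(1,0,0)
9. A LOAD -> counter=3 r=(3,0,1) succ=(1,1,1) retry=(1,0,0)
10. A CAS -> counter=4 r=(3,0,1) succ=(2,1,1) retry=(1,0,0)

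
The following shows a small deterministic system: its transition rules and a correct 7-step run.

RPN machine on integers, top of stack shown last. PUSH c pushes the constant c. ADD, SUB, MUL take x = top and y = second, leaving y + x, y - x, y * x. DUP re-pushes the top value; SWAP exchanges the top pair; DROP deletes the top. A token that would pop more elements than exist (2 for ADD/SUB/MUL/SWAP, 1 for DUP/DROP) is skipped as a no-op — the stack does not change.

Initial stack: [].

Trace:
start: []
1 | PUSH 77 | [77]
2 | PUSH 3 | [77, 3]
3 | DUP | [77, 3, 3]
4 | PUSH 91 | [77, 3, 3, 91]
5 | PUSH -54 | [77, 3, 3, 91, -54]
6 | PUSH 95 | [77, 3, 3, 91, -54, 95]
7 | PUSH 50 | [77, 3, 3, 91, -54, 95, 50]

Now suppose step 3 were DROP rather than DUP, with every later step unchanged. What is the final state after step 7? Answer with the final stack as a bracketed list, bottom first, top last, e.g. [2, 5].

[77, 91, -54, 95, 50]

(re-executing from step 3 with the substitution; state before step 3: [77, 3])
3 | DROP | [77]
4 | PUSH 91 | [77, 91]
5 | PUSH -54 | [77, 91, -54]
6 | PUSH 95 | [77, 91, -54, 95]
7 | PUSH 50 | [77, 91, -54, 95, 50]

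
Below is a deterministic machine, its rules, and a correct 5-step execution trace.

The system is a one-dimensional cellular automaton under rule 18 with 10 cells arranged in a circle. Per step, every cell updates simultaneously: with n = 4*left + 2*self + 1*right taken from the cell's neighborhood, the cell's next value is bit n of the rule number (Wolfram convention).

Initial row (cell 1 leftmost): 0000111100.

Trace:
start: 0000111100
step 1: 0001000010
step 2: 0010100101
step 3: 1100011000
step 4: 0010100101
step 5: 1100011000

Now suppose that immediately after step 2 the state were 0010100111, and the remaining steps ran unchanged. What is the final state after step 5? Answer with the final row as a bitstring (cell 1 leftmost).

state after step 2 := 0010100111
step 3: 1100011000
step 4: 0010100101
step 5: 1100011000

1100011000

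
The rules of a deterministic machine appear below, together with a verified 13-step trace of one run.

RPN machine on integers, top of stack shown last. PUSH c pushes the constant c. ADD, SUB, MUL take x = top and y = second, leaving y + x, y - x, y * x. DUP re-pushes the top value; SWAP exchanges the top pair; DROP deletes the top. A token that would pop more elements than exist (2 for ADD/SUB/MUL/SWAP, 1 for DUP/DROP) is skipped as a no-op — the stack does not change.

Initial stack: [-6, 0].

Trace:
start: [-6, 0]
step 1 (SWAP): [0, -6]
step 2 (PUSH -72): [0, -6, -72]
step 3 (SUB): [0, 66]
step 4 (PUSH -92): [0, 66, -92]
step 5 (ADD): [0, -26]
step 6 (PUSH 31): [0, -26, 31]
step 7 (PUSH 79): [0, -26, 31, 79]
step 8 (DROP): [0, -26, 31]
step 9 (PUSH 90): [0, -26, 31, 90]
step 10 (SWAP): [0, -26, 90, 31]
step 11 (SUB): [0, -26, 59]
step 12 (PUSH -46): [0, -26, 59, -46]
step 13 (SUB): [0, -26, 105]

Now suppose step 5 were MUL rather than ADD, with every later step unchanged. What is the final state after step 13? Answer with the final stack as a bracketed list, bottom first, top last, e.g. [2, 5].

[0, -6072, 105]

(re-executing from step 5 with the substitution; state before step 5: [0, 66, -92])
step 5 (MUL): [0, -6072]
step 6 (PUSH 31): [0, -6072, 31]
step 7 (PUSH 79): [0, -6072, 31, 79]
step 8 (DROP): [0, -6072, 31]
step 9 (PUSH 90): [0, -6072, 31, 90]
step 10 (SWAP): [0, -6072, 90, 31]
step 11 (SUB): [0, -6072, 59]
step 12 (PUSH -46): [0, -6072, 59, -46]
step 13 (SUB): [0, -6072, 105]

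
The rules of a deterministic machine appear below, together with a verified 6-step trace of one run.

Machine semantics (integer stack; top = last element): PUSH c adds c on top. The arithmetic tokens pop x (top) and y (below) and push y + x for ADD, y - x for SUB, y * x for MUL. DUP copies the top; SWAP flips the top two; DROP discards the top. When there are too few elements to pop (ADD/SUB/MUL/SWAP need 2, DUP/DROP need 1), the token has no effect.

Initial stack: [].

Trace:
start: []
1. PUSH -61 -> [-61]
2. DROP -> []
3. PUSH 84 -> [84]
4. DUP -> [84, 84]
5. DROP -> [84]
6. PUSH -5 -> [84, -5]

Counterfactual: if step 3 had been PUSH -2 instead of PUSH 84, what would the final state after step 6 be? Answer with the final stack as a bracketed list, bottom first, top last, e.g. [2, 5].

[-2, -5]

(re-executing from step 3 with the substitution; state before step 3: [])
3. PUSH -2 -> [-2]
4. DUP -> [-2, -2]
5. DROP -> [-2]
6. PUSH -5 -> [-2, -5]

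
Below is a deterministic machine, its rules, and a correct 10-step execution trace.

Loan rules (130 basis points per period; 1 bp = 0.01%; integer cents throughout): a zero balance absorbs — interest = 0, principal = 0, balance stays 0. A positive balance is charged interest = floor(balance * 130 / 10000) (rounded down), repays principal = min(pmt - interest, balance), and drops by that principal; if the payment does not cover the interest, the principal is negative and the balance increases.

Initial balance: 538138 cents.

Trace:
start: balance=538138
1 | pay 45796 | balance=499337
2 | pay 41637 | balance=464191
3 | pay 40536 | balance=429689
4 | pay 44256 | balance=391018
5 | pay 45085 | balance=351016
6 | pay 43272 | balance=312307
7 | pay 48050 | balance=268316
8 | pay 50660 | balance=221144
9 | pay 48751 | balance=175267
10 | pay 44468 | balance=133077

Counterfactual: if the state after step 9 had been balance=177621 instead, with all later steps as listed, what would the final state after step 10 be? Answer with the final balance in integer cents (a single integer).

state after step 9 := balance=177621
10 | pay 44468 | balance=135462

135462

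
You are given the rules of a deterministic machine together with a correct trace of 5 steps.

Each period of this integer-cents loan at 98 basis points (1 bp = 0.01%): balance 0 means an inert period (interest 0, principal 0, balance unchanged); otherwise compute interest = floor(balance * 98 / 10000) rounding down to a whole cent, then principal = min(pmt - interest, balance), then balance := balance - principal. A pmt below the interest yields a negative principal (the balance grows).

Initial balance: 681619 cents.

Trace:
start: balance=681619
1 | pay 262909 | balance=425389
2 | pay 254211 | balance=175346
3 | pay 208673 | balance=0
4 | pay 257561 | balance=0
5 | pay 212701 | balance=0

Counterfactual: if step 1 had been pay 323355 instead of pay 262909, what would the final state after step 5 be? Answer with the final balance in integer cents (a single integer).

(re-executing from step 1 with the substitution; state before step 1: balance=681619)
1 | pay 323355 | balance=364943
2 | pay 254211 | balance=114308
3 | pay 208673 | balance=0
4 | pay 257561 | balance=0
5 | pay 212701 | balance=0

0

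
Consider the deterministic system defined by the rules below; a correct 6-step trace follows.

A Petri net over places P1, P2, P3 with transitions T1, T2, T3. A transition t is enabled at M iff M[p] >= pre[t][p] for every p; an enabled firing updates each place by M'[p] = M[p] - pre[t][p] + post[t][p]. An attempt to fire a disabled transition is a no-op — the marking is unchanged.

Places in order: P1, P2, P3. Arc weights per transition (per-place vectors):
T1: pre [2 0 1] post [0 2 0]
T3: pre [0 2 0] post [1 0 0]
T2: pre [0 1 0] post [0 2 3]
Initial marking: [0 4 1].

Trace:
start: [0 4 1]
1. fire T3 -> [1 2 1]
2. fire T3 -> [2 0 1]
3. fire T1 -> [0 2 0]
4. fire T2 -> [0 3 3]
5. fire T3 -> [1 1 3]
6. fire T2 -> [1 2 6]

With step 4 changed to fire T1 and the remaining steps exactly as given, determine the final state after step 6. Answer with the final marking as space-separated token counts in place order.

1 0 0

(re-executing from step 4 with the substitution; state before step 4: [0 2 0])
4. fire T1 -> [0 2 0]
5. fire T3 -> [1 0 0]
6. fire T2 -> [1 0 0]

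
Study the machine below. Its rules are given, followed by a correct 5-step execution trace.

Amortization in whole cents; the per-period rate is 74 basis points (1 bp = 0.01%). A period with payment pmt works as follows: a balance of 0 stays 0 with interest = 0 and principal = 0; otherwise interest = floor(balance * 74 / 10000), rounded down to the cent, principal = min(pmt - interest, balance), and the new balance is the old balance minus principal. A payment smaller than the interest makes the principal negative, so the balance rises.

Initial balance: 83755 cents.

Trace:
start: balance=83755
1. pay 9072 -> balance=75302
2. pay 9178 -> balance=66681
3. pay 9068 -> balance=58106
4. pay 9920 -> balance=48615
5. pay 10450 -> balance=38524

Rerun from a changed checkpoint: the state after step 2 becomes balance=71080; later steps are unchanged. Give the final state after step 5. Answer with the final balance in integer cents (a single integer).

state after step 2 := balance=71080
3. pay 9068 -> balance=62537
4. pay 9920 -> balance=53079
5. pay 10450 -> balance=43021

43021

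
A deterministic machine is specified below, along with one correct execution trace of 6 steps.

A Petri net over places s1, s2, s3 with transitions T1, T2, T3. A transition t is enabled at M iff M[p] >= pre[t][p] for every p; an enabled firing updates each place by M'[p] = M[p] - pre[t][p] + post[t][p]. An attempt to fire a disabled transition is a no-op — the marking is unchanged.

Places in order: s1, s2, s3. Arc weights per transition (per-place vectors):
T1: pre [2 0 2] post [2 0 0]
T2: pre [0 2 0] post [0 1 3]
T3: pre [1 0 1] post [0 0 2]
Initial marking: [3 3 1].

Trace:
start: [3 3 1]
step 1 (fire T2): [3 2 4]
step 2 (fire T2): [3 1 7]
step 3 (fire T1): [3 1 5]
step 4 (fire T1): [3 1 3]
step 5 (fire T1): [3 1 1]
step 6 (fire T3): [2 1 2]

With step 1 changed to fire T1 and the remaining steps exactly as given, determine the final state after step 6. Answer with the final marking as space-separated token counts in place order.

3 2 0

(re-executing from step 1 with the substitution; state before step 1: [3 3 1])
step 1 (fire T1): [3 3 1]
step 2 (fire T2): [3 2 4]
step 3 (fire T1): [3 2 2]
step 4 (fire T1): [3 2 0]
step 5 (fire T1): [3 2 0]
step 6 (fire T3): [3 2 0]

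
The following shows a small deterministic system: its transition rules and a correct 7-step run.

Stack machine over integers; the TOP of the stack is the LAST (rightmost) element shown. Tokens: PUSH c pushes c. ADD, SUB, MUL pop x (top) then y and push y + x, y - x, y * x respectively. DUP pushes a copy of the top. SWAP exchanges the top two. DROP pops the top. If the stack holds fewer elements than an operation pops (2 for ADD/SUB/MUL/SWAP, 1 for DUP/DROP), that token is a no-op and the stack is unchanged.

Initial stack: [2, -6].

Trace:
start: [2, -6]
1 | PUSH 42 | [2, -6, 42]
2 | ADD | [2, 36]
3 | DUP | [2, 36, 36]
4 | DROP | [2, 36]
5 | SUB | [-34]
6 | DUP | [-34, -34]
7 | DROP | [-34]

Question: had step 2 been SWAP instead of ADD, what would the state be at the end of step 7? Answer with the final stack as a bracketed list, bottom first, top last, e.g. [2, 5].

(re-executing from step 2 with the substitution; state before step 2: [2, -6, 42])
2 | SWAP | [2, 42, -6]
3 | DUP | [2, 42, -6, -6]
4 | DROP | [2, 42, -6]
5 | SUB | [2, 48]
6 | DUP | [2, 48, 48]
7 | DROP | [2, 48]

[2, 48]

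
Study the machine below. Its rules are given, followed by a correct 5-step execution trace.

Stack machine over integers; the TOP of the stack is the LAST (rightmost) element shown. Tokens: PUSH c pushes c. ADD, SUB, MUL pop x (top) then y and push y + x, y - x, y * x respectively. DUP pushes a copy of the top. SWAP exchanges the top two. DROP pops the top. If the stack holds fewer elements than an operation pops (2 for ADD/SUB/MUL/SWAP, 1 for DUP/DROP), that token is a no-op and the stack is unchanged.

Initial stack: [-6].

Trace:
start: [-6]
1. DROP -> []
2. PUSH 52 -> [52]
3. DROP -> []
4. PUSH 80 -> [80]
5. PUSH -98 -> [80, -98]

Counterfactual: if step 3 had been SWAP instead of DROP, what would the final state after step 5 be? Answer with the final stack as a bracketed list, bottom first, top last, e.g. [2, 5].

(re-executing from step 3 with the substitution; state before step 3: [52])
3. SWAP -> [52]
4. PUSH 80 -> [52, 80]
5. PUSH -98 -> [52, 80, -98]

[52, 80, -98]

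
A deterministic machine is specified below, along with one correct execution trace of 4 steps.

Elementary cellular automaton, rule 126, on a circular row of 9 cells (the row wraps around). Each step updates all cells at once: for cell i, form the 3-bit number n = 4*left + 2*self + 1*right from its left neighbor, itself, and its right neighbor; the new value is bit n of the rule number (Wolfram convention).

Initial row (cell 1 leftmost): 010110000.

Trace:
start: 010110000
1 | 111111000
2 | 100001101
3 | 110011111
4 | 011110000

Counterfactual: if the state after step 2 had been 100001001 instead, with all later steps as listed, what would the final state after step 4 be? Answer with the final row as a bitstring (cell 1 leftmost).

state after step 2 := 100001001
3 | 110011111
4 | 011110000

011110000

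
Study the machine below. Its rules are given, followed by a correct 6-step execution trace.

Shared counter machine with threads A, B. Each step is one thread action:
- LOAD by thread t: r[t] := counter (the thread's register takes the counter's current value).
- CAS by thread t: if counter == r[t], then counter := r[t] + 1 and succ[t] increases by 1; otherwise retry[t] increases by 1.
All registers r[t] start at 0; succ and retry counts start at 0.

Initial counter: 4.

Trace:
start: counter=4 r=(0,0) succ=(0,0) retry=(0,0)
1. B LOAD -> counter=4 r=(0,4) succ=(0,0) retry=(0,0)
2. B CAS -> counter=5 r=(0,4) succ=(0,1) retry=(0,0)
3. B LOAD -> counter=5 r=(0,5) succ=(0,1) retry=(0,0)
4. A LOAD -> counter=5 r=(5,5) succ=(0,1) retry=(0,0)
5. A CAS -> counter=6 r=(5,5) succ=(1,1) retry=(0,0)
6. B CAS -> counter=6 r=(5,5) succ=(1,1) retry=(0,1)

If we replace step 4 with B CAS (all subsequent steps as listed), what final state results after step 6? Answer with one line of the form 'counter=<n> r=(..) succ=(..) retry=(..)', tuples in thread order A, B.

(re-executing from step 4 with the substitution; state before step 4: counter=5 r=(0,5) succ=(0,1) retry=(0,0))
4. B CAS -> counter=6 r=(0,5) succ=(0,2) retry=(0,0)
5. A CAS -> counter=6 r=(0,5) succ=(0,2) retry=(1,0)
6. B CAS -> counter=6 r=(0,5) succ=(0,2) retry=(1,1)

counter=6 r=(0,5) succ=(0,2) retry=(1,1)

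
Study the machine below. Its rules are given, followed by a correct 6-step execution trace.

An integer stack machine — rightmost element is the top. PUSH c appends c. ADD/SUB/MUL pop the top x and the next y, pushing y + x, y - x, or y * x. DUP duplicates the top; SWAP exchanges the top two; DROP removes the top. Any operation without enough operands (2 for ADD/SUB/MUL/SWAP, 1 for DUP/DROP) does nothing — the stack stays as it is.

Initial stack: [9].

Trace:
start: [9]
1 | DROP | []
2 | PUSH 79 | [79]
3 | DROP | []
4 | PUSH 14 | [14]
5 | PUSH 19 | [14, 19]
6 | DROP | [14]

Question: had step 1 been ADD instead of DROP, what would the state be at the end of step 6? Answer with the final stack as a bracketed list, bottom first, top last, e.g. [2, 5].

[9, 14]

(re-executing from step 1 with the substitution; state before step 1: [9])
1 | ADD | [9]
2 | PUSH 79 | [9, 79]
3 | DROP | [9]
4 | PUSH 14 | [9, 14]
5 | PUSH 19 | [9, 14, 19]
6 | DROP | [9, 14]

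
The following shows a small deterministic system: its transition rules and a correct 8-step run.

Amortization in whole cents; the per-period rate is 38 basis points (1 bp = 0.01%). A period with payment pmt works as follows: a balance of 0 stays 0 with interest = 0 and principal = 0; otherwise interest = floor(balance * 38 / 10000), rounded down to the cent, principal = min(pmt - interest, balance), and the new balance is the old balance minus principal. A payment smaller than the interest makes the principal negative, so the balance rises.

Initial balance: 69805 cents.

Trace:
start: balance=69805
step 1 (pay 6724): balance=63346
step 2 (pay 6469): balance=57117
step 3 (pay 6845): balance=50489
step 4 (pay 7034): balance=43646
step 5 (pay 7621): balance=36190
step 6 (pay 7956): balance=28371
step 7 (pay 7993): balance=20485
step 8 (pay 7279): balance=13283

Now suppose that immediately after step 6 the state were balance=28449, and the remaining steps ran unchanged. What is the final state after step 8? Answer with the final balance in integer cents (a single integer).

state after step 6 := balance=28449
step 7 (pay 7993): balance=20564
step 8 (pay 7279): balance=13363

13363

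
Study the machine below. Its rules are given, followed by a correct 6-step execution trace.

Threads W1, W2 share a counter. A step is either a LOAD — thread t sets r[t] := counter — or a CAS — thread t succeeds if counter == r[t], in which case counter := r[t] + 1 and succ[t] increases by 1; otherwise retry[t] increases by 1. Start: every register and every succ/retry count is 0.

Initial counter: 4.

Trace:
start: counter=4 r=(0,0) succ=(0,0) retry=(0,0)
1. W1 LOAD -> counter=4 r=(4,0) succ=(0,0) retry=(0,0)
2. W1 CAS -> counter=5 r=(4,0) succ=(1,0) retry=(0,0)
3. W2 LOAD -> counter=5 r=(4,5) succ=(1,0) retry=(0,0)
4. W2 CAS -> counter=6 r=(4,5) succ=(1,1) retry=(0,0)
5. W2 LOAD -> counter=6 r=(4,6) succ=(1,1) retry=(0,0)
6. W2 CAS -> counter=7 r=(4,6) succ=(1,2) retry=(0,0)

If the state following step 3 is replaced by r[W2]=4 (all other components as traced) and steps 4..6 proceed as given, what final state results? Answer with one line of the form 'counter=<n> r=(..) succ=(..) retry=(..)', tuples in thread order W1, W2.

counter=6 r=(4,5) succ=(1,1) retry=(0,1)

state after step 3 := counter=5 r=(4,4) succ=(1,0) retry=(0,0)
4. W2 CAS -> counter=5 r=(4,4) succ=(1,0) retry=(0,1)
5. W2 LOAD -> counter=5 r=(4,5) succ=(1,0) retry=(0,1)
6. W2 CAS -> counter=6 r=(4,5) succ=(1,1) retry=(0,1)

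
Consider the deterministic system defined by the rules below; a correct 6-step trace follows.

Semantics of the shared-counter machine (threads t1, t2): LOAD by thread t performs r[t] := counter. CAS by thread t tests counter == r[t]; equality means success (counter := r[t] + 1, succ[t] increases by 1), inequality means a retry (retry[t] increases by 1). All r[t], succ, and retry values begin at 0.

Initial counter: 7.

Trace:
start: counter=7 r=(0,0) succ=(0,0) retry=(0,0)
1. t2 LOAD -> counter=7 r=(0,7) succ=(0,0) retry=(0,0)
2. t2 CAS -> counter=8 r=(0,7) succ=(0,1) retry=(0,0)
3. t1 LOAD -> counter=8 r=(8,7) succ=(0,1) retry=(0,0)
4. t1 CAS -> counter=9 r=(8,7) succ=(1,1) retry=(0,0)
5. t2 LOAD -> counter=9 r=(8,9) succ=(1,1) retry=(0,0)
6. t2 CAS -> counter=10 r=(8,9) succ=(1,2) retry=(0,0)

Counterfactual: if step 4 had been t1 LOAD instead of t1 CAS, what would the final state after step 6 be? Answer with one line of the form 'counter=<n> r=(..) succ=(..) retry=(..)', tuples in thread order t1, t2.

(re-executing from step 4 with the substitution; state before step 4: counter=8 r=(8,7) succ=(0,1) retry=(0,0))
4. t1 LOAD -> counter=8 r=(8,7) succ=(0,1) retry=(0,0)
5. t2 LOAD -> counter=8 r=(8,8) succ=(0,1) retry=(0,0)
6. t2 CAS -> counter=9 r=(8,8) succ=(0,2) retry=(0,0)

counter=9 r=(8,8) succ=(0,2) retry=(0,0)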